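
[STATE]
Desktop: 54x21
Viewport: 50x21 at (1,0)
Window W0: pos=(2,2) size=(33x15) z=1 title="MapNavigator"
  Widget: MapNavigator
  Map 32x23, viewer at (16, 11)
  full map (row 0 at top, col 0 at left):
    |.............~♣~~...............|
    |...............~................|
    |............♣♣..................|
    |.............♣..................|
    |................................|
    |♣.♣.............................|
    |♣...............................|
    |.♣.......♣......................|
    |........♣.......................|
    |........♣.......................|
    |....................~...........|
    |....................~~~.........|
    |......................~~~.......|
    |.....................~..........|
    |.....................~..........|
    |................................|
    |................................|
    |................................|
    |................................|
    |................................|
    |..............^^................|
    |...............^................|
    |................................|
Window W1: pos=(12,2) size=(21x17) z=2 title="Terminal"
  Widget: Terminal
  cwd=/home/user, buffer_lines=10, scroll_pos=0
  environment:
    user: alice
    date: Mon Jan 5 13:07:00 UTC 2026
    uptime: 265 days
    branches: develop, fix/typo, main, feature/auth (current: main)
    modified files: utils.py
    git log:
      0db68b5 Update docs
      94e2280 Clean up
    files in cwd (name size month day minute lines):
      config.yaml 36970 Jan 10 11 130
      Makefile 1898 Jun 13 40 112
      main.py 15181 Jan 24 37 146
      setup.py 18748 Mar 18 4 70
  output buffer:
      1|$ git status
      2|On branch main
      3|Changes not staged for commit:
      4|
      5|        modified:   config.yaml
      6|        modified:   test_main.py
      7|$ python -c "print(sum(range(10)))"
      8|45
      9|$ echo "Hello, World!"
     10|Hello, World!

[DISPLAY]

                                                  
                                                  
 ┏━━━━━━━━━┏━━━━━━━━━━━━━━━━━━━┓━┓                
 ┃ MapNavig┃ Terminal          ┃ ┃                
 ┠─────────┠───────────────────┨─┨                
 ┃.........┃$ git status       ┃.┃                
 ┃♣.......♣┃On branch main     ┃.┃                
 ┃.......♣.┃Changes not staged ┃.┃                
 ┃.......♣.┃                   ┃.┃                
 ┃.........┃        modified:  ┃.┃                
 ┃.........┃        modified:  ┃.┃                
 ┃.........┃$ python -c "print(┃.┃                
 ┃.........┃45                 ┃.┃                
 ┃.........┃$ echo "Hello, Worl┃.┃                
 ┃.........┃Hello, World!      ┃.┃                
 ┃.........┃$ █                ┃.┃                
 ┗━━━━━━━━━┃                   ┃━┛                
           ┃                   ┃                  
           ┗━━━━━━━━━━━━━━━━━━━┛                  
                                                  
                                                  


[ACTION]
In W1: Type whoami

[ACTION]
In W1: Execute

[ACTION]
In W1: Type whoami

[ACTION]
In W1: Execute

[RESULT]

                                                  
                                                  
 ┏━━━━━━━━━┏━━━━━━━━━━━━━━━━━━━┓━┓                
 ┃ MapNavig┃ Terminal          ┃ ┃                
 ┠─────────┠───────────────────┨─┨                
 ┃.........┃Changes not staged ┃.┃                
 ┃♣.......♣┃                   ┃.┃                
 ┃.......♣.┃        modified:  ┃.┃                
 ┃.......♣.┃        modified:  ┃.┃                
 ┃.........┃$ python -c "print(┃.┃                
 ┃.........┃45                 ┃.┃                
 ┃.........┃$ echo "Hello, Worl┃.┃                
 ┃.........┃Hello, World!      ┃.┃                
 ┃.........┃$ whoami           ┃.┃                
 ┃.........┃alice              ┃.┃                
 ┃.........┃$ whoami           ┃.┃                
 ┗━━━━━━━━━┃alice              ┃━┛                
           ┃$ █                ┃                  
           ┗━━━━━━━━━━━━━━━━━━━┛                  
                                                  
                                                  


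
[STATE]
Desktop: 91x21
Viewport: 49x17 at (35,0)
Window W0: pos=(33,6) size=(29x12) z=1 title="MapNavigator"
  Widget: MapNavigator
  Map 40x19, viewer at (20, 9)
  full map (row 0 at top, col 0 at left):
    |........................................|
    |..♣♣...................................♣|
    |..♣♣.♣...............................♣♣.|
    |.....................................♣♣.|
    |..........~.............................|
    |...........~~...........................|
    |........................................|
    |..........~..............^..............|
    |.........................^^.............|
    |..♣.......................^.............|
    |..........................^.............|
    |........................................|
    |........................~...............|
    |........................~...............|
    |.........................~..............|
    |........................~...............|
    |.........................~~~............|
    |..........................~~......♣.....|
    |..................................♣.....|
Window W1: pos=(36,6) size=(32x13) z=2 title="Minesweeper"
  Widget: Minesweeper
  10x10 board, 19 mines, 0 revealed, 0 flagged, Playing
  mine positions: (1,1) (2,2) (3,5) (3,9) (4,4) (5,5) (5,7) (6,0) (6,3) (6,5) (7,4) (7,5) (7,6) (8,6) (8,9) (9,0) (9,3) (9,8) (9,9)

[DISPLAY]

                                                 
                                                 
                                                 
                                                 
                                                 
                                                 
━┏━━━━━━━━━━━━━━━━━━━━━━━━━━━━━━┓                
M┃ Minesweeper                  ┃                
─┠──────────────────────────────┨                
.┃■■■■■■■■■■                    ┃                
.┃■■■■■■■■■■                    ┃                
.┃■■■■■■■■■■                    ┃                
.┃■■■■■■■■■■                    ┃                
.┃■■■■■■■■■■                    ┃                
.┃■■■■■■■■■■                    ┃                
.┃■■■■■■■■■■                    ┃                
.┃■■■■■■■■■■                    ┃                


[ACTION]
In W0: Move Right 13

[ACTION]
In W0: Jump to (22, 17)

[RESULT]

                                                 
                                                 
                                                 
                                                 
                                                 
                                                 
━┏━━━━━━━━━━━━━━━━━━━━━━━━━━━━━━┓                
M┃ Minesweeper                  ┃                
─┠──────────────────────────────┨                
.┃■■■■■■■■■■                    ┃                
.┃■■■■■■■■■■                    ┃                
.┃■■■■■■■■■■                    ┃                
.┃■■■■■■■■■■                    ┃                
.┃■■■■■■■■■■                    ┃                
.┃■■■■■■■■■■                    ┃                
 ┃■■■■■■■■■■                    ┃                
 ┃■■■■■■■■■■                    ┃                


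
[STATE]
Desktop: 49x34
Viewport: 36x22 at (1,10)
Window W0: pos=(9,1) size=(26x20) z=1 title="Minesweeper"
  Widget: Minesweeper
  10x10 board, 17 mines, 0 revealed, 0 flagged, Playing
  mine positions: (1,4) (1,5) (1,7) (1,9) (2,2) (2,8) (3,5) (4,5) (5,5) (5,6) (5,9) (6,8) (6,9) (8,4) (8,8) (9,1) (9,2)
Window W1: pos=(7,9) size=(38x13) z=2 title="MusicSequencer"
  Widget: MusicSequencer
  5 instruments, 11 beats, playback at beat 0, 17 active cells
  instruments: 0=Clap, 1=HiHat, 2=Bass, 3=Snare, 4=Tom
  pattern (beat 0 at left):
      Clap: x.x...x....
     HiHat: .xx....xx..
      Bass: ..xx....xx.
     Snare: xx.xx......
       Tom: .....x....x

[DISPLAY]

      ┃ MusicSequencer              
      ┠─────────────────────────────
      ┃      ▼1234567890            
      ┃  Clap█·█···█····            
      ┃ HiHat·██····██··            
      ┃  Bass··██····██·            
      ┃ Snare██·██······            
      ┃   Tom·····█····█            
      ┃                             
      ┃                             
      ┃                             
      ┗━━━━━━━━━━━━━━━━━━━━━━━━━━━━━
                                    
                                    
                                    
                                    
                                    
                                    
                                    
                                    
                                    
                                    


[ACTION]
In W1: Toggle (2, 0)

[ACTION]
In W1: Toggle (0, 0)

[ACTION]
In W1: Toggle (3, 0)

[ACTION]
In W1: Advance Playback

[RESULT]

      ┃ MusicSequencer              
      ┠─────────────────────────────
      ┃      0▼234567890            
      ┃  Clap··█···█····            
      ┃ HiHat·██····██··            
      ┃  Bass█·██····██·            
      ┃ Snare·█·██······            
      ┃   Tom·····█····█            
      ┃                             
      ┃                             
      ┃                             
      ┗━━━━━━━━━━━━━━━━━━━━━━━━━━━━━
                                    
                                    
                                    
                                    
                                    
                                    
                                    
                                    
                                    
                                    


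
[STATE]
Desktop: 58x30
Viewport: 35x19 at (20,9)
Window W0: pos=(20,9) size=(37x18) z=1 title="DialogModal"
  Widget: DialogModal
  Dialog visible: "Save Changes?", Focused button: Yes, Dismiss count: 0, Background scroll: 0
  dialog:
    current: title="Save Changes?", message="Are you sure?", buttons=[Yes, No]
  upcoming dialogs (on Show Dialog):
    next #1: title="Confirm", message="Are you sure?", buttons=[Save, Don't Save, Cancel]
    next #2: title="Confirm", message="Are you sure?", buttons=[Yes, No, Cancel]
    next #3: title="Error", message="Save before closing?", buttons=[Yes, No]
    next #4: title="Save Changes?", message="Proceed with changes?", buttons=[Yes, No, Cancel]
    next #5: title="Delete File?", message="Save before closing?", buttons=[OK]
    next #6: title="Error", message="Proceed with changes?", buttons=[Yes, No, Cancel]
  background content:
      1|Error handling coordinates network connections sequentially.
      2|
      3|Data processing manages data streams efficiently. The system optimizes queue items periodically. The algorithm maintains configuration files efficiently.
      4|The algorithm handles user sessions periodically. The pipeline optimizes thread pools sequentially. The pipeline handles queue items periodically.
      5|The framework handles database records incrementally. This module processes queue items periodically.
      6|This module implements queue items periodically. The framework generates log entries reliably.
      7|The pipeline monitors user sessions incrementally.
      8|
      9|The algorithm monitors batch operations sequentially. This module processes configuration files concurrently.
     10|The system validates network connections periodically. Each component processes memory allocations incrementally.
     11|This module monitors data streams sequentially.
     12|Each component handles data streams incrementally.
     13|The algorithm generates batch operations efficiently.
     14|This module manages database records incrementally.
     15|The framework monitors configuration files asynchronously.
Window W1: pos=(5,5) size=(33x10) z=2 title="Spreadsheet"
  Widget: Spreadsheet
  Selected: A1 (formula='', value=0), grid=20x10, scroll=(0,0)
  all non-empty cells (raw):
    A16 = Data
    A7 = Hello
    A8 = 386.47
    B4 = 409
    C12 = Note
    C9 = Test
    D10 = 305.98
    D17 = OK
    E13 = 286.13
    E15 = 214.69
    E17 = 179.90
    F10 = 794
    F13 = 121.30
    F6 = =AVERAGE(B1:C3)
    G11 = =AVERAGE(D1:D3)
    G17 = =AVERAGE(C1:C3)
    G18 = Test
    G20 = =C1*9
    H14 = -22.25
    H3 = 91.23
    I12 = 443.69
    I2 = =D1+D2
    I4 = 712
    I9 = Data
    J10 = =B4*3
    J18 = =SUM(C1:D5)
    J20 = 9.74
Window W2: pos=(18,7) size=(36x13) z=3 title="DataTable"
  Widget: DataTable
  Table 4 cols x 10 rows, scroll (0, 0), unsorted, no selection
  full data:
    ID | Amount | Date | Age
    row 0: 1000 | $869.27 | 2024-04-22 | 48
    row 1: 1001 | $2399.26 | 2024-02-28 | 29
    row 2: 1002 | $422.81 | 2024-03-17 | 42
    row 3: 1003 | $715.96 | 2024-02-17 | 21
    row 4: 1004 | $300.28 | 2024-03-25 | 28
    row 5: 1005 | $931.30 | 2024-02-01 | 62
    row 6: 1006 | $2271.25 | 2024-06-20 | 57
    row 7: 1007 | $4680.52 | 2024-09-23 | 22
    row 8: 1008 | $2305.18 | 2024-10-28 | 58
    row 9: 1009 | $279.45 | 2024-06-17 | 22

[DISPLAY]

─────────────────────────────────┨━
D  │Amount  │Date      │Age      ┃ 
───┼────────┼──────────┼───      ┃─
000│$869.27 │2024-04-22│48       ┃k
001│$2399.26│2024-02-28│29       ┃ 
002│$422.81 │2024-03-17│42       ┃a
003│$715.96 │2024-02-17│21       ┃n
004│$300.28 │2024-03-25│28       ┃c
005│$931.30 │2024-02-01│62       ┃s
006│$2271.25│2024-06-20│57       ┃n
━━━━━━━━━━━━━━━━━━━━━━━━━━━━━━━━━┛ 
┃The algor└───────────────┘ch opera
┃The system validates network conne
┃This module monitors data streams 
┃Each component handles data stream
┃The algorithm generates batch oper
┃This module manages database recor
┗━━━━━━━━━━━━━━━━━━━━━━━━━━━━━━━━━━
                                   


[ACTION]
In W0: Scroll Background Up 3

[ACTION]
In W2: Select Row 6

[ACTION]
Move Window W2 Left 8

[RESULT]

─────────────────────────┨━━━━━━━━━
nt  │Date      │Age      ┃         
────┼──────────┼───      ┃─────────
.27 │2024-04-22│48       ┃s network
9.26│2024-02-28│29       ┃         
.81 │2024-03-17│42       ┃ata strea
.96 │2024-02-17│21       ┃r session
.28 │2024-03-25│28       ┃┐base rec
.30 │2024-02-01│62       ┃│ue items
1.25│2024-06-20│57       ┃│ session
━━━━━━━━━━━━━━━━━━━━━━━━━┛│        
┃The algor└───────────────┘ch opera
┃The system validates network conne
┃This module monitors data streams 
┃Each component handles data stream
┃The algorithm generates batch oper
┃This module manages database recor
┗━━━━━━━━━━━━━━━━━━━━━━━━━━━━━━━━━━
                                   


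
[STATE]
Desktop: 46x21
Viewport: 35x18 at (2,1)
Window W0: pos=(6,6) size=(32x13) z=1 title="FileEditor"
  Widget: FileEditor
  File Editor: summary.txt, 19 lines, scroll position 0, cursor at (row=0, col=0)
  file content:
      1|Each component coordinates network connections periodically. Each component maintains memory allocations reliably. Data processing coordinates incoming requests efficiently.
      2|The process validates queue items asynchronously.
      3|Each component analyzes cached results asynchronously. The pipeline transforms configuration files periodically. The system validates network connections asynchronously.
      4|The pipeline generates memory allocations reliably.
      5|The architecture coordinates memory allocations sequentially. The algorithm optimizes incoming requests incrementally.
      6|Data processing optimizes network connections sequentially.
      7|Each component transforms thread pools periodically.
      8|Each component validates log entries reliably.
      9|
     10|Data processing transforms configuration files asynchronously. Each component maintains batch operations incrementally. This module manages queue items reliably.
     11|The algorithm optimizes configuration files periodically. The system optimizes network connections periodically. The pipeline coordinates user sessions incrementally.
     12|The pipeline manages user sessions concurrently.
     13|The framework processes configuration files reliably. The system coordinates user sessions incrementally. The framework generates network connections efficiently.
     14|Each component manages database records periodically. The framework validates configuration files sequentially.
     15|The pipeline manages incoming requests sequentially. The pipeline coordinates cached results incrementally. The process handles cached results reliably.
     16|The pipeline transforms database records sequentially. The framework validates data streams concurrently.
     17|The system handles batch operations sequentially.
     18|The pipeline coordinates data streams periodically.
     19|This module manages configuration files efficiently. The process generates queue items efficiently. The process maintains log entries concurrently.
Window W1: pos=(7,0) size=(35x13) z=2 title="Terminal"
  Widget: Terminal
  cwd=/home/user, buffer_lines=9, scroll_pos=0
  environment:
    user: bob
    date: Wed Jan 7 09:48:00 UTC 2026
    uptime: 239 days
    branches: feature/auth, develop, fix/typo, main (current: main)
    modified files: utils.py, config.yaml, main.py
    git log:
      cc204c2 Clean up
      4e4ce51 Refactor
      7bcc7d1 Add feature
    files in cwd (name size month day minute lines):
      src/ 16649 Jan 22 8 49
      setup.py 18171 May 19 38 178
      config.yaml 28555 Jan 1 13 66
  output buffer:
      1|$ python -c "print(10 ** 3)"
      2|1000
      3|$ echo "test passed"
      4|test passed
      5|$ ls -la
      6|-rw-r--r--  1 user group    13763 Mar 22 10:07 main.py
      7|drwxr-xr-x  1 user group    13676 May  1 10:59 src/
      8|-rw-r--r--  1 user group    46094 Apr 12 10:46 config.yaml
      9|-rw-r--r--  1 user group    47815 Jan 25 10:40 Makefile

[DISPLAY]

     ┃ Terminal                    
     ┠─────────────────────────────
     ┃$ python -c "print(10 ** 3)" 
     ┃1000                         
     ┃$ echo "test passed"         
    ┏┃test passed                  
    ┃┃$ ls -la                     
    ┠┃-rw-r--r--  1 user group    1
    ┃┃drwxr-xr-x  1 user group    1
    ┃┃-rw-r--r--  1 user group    4
    ┃┃-rw-r--r--  1 user group    4
    ┃┗━━━━━━━━━━━━━━━━━━━━━━━━━━━━━
    ┃The architecture coordinates ░
    ┃Data processing optimizes net░
    ┃Each component transforms thr░
    ┃Each component validates log ░
    ┃                             ▼
    ┗━━━━━━━━━━━━━━━━━━━━━━━━━━━━━━


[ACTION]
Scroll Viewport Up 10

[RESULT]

     ┏━━━━━━━━━━━━━━━━━━━━━━━━━━━━━
     ┃ Terminal                    
     ┠─────────────────────────────
     ┃$ python -c "print(10 ** 3)" 
     ┃1000                         
     ┃$ echo "test passed"         
    ┏┃test passed                  
    ┃┃$ ls -la                     
    ┠┃-rw-r--r--  1 user group    1
    ┃┃drwxr-xr-x  1 user group    1
    ┃┃-rw-r--r--  1 user group    4
    ┃┃-rw-r--r--  1 user group    4
    ┃┗━━━━━━━━━━━━━━━━━━━━━━━━━━━━━
    ┃The architecture coordinates ░
    ┃Data processing optimizes net░
    ┃Each component transforms thr░
    ┃Each component validates log ░
    ┃                             ▼


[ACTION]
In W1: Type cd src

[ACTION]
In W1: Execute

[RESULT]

     ┏━━━━━━━━━━━━━━━━━━━━━━━━━━━━━
     ┃ Terminal                    
     ┠─────────────────────────────
     ┃test passed                  
     ┃$ ls -la                     
     ┃-rw-r--r--  1 user group    1
    ┏┃drwxr-xr-x  1 user group    1
    ┃┃-rw-r--r--  1 user group    4
    ┠┃-rw-r--r--  1 user group    4
    ┃┃$ cd src                     
    ┃┃                             
    ┃┃$ █                          
    ┃┗━━━━━━━━━━━━━━━━━━━━━━━━━━━━━
    ┃The architecture coordinates ░
    ┃Data processing optimizes net░
    ┃Each component transforms thr░
    ┃Each component validates log ░
    ┃                             ▼


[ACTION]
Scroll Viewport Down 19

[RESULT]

     ┃test passed                  
     ┃$ ls -la                     
     ┃-rw-r--r--  1 user group    1
    ┏┃drwxr-xr-x  1 user group    1
    ┃┃-rw-r--r--  1 user group    4
    ┠┃-rw-r--r--  1 user group    4
    ┃┃$ cd src                     
    ┃┃                             
    ┃┃$ █                          
    ┃┗━━━━━━━━━━━━━━━━━━━━━━━━━━━━━
    ┃The architecture coordinates ░
    ┃Data processing optimizes net░
    ┃Each component transforms thr░
    ┃Each component validates log ░
    ┃                             ▼
    ┗━━━━━━━━━━━━━━━━━━━━━━━━━━━━━━
                                   
                                   


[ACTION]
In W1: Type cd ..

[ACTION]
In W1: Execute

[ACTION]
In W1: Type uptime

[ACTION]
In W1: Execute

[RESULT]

     ┃-rw-r--r--  1 user group    4
     ┃-rw-r--r--  1 user group    4
     ┃$ cd src                     
    ┏┃                             
    ┃┃$ cd ..                      
    ┠┃                             
    ┃┃$ uptime                     
    ┃┃ 10:00  up 239 days          
    ┃┃$ █                          
    ┃┗━━━━━━━━━━━━━━━━━━━━━━━━━━━━━
    ┃The architecture coordinates ░
    ┃Data processing optimizes net░
    ┃Each component transforms thr░
    ┃Each component validates log ░
    ┃                             ▼
    ┗━━━━━━━━━━━━━━━━━━━━━━━━━━━━━━
                                   
                                   


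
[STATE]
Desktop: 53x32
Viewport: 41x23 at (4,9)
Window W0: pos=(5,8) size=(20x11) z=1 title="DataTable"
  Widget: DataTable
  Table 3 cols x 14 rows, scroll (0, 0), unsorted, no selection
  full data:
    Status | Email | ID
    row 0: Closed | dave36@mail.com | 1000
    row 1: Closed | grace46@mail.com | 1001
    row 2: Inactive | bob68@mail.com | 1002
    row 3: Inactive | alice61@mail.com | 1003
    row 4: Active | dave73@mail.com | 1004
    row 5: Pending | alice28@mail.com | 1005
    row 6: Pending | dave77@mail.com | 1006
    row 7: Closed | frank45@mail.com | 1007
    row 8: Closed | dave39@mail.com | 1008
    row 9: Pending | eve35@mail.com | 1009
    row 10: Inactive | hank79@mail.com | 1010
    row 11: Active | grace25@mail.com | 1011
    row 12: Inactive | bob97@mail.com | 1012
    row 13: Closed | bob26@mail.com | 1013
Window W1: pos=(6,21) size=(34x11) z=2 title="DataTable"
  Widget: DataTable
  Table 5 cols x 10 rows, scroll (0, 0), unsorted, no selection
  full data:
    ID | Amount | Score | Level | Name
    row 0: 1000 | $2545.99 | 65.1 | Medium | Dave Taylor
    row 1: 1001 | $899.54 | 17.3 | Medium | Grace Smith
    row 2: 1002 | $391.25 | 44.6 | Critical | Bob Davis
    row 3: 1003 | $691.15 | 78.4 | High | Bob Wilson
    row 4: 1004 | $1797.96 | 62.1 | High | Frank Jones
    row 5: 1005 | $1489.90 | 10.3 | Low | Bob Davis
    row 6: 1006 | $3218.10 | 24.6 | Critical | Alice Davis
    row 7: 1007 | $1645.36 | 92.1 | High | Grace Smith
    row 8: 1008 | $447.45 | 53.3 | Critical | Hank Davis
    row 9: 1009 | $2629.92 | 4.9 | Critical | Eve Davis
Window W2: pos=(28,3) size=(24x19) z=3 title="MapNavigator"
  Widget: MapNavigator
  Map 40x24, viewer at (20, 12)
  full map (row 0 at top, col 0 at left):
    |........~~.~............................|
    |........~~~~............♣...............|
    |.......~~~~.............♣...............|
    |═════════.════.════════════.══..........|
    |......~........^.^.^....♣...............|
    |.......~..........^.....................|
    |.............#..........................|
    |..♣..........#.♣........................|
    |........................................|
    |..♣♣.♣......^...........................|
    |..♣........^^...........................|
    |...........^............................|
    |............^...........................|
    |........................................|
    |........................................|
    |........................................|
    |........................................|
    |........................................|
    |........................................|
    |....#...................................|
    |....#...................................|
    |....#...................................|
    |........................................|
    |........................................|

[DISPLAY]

 ┃ DataTable        ┃   ┃................
 ┠──────────────────┨   ┃...^............
 ┃Status  │Email    ┃   ┃..^^............
 ┃────────┼─────────┃   ┃..^.............
 ┃Closed  │dave36@ma┃   ┃...^.......@....
 ┃Closed  │grace46@m┃   ┃................
 ┃Inactive│bob68@mai┃   ┃................
 ┃Inactive│alice61@m┃   ┃................
 ┃Active  │dave73@ma┃   ┃................
 ┗━━━━━━━━━━━━━━━━━━┛   ┃................
                        ┃................
                        ┃................
  ┏━━━━━━━━━━━━━━━━━━━━━┗━━━━━━━━━━━━━━━━
  ┃ DataTable                      ┃     
  ┠────────────────────────────────┨     
  ┃ID  │Amount  │Score│Level   │Nam┃     
  ┃────┼────────┼─────┼────────┼───┃     
  ┃1000│$2545.99│65.1 │Medium  │Dav┃     
  ┃1001│$899.54 │17.3 │Medium  │Gra┃     
  ┃1002│$391.25 │44.6 │Critical│Bob┃     
  ┃1003│$691.15 │78.4 │High    │Bob┃     
  ┃1004│$1797.96│62.1 │High    │Fra┃     
  ┗━━━━━━━━━━━━━━━━━━━━━━━━━━━━━━━━┛     


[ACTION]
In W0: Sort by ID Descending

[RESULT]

 ┃ DataTable        ┃   ┃................
 ┠──────────────────┨   ┃...^............
 ┃Status  │Email    ┃   ┃..^^............
 ┃────────┼─────────┃   ┃..^.............
 ┃Closed  │bob26@mai┃   ┃...^.......@....
 ┃Inactive│bob97@mai┃   ┃................
 ┃Active  │grace25@m┃   ┃................
 ┃Inactive│hank79@ma┃   ┃................
 ┃Pending │eve35@mai┃   ┃................
 ┗━━━━━━━━━━━━━━━━━━┛   ┃................
                        ┃................
                        ┃................
  ┏━━━━━━━━━━━━━━━━━━━━━┗━━━━━━━━━━━━━━━━
  ┃ DataTable                      ┃     
  ┠────────────────────────────────┨     
  ┃ID  │Amount  │Score│Level   │Nam┃     
  ┃────┼────────┼─────┼────────┼───┃     
  ┃1000│$2545.99│65.1 │Medium  │Dav┃     
  ┃1001│$899.54 │17.3 │Medium  │Gra┃     
  ┃1002│$391.25 │44.6 │Critical│Bob┃     
  ┃1003│$691.15 │78.4 │High    │Bob┃     
  ┃1004│$1797.96│62.1 │High    │Fra┃     
  ┗━━━━━━━━━━━━━━━━━━━━━━━━━━━━━━━━┛     


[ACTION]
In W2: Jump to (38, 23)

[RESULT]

 ┃ DataTable        ┃   ┃.............   
 ┠──────────────────┨   ┃.............   
 ┃Status  │Email    ┃   ┃.............   
 ┃────────┼─────────┃   ┃.............   
 ┃Closed  │bob26@mai┃   ┃...........@.   
 ┃Inactive│bob97@mai┃   ┃                
 ┃Active  │grace25@m┃   ┃                
 ┃Inactive│hank79@ma┃   ┃                
 ┃Pending │eve35@mai┃   ┃                
 ┗━━━━━━━━━━━━━━━━━━┛   ┃                
                        ┃                
                        ┃                
  ┏━━━━━━━━━━━━━━━━━━━━━┗━━━━━━━━━━━━━━━━
  ┃ DataTable                      ┃     
  ┠────────────────────────────────┨     
  ┃ID  │Amount  │Score│Level   │Nam┃     
  ┃────┼────────┼─────┼────────┼───┃     
  ┃1000│$2545.99│65.1 │Medium  │Dav┃     
  ┃1001│$899.54 │17.3 │Medium  │Gra┃     
  ┃1002│$391.25 │44.6 │Critical│Bob┃     
  ┃1003│$691.15 │78.4 │High    │Bob┃     
  ┃1004│$1797.96│62.1 │High    │Fra┃     
  ┗━━━━━━━━━━━━━━━━━━━━━━━━━━━━━━━━┛     


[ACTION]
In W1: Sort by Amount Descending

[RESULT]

 ┃ DataTable        ┃   ┃.............   
 ┠──────────────────┨   ┃.............   
 ┃Status  │Email    ┃   ┃.............   
 ┃────────┼─────────┃   ┃.............   
 ┃Closed  │bob26@mai┃   ┃...........@.   
 ┃Inactive│bob97@mai┃   ┃                
 ┃Active  │grace25@m┃   ┃                
 ┃Inactive│hank79@ma┃   ┃                
 ┃Pending │eve35@mai┃   ┃                
 ┗━━━━━━━━━━━━━━━━━━┛   ┃                
                        ┃                
                        ┃                
  ┏━━━━━━━━━━━━━━━━━━━━━┗━━━━━━━━━━━━━━━━
  ┃ DataTable                      ┃     
  ┠────────────────────────────────┨     
  ┃ID  │Amount ▼│Score│Level   │Nam┃     
  ┃────┼────────┼─────┼────────┼───┃     
  ┃1006│$3218.10│24.6 │Critical│Ali┃     
  ┃1009│$2629.92│4.9  │Critical│Eve┃     
  ┃1000│$2545.99│65.1 │Medium  │Dav┃     
  ┃1004│$1797.96│62.1 │High    │Fra┃     
  ┃1007│$1645.36│92.1 │High    │Gra┃     
  ┗━━━━━━━━━━━━━━━━━━━━━━━━━━━━━━━━┛     


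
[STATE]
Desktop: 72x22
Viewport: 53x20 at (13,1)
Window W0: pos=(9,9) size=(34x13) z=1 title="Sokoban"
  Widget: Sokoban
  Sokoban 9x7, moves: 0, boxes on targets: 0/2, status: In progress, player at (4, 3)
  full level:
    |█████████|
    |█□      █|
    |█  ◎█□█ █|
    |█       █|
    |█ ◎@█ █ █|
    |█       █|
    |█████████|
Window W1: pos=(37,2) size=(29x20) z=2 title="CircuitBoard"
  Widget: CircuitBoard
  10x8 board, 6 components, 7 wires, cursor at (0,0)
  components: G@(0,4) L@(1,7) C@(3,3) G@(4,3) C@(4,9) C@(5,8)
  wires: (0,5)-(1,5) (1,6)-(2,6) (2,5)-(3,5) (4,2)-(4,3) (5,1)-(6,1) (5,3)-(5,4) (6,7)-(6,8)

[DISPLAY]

                                                     
                        ┏━━━━━━━━━━━━━━━━━━━━━━━━━━━┓
                        ┃ CircuitBoard              ┃
                        ┠───────────────────────────┨
                        ┃   0 1 2 3 4 5 6 7 8 9     ┃
                        ┃0  [.]              G   ·  ┃
                        ┃                        │  ┃
                        ┃1                       ·  ┃
━━━━━━━━━━━━━━━━━━━━━━━━┃                           ┃
koban                   ┃2                       ·  ┃
────────────────────────┃                        │  ┃
██████                  ┃3               C       ·  ┃
     █                  ┃                           ┃
◎█□█ █                  ┃4           · ─ G          ┃
     █                  ┃                           ┃
@█ █ █                  ┃5       ·       · ─ ·      ┃
     █                  ┃        │                  ┃
██████                  ┃6       ·                  ┃
es: 0  0/2              ┃                           ┃
                        ┃7                          ┃


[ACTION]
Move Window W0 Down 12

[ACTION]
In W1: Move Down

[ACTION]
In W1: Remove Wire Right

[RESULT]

                                                     
                        ┏━━━━━━━━━━━━━━━━━━━━━━━━━━━┓
                        ┃ CircuitBoard              ┃
                        ┠───────────────────────────┨
                        ┃   0 1 2 3 4 5 6 7 8 9     ┃
                        ┃0                   G   ·  ┃
                        ┃                        │  ┃
                        ┃1  [.]                  ·  ┃
━━━━━━━━━━━━━━━━━━━━━━━━┃                           ┃
koban                   ┃2                       ·  ┃
────────────────────────┃                        │  ┃
██████                  ┃3               C       ·  ┃
     █                  ┃                           ┃
◎█□█ █                  ┃4           · ─ G          ┃
     █                  ┃                           ┃
@█ █ █                  ┃5       ·       · ─ ·      ┃
     █                  ┃        │                  ┃
██████                  ┃6       ·                  ┃
es: 0  0/2              ┃                           ┃
                        ┃7                          ┃


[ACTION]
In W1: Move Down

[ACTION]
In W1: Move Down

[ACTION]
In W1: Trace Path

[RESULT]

                                                     
                        ┏━━━━━━━━━━━━━━━━━━━━━━━━━━━┓
                        ┃ CircuitBoard              ┃
                        ┠───────────────────────────┨
                        ┃   0 1 2 3 4 5 6 7 8 9     ┃
                        ┃0                   G   ·  ┃
                        ┃                        │  ┃
                        ┃1                       ·  ┃
━━━━━━━━━━━━━━━━━━━━━━━━┃                           ┃
koban                   ┃2                       ·  ┃
────────────────────────┃                        │  ┃
██████                  ┃3  [.]          C       ·  ┃
     █                  ┃                           ┃
◎█□█ █                  ┃4           · ─ G          ┃
     █                  ┃                           ┃
@█ █ █                  ┃5       ·       · ─ ·      ┃
     █                  ┃        │                  ┃
██████                  ┃6       ·                  ┃
es: 0  0/2              ┃                           ┃
                        ┃7                          ┃


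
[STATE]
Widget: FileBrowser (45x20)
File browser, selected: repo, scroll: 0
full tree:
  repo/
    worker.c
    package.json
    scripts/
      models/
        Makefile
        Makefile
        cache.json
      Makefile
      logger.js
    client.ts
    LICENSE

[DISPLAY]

> [-] repo/                                  
    worker.c                                 
    package.json                             
    [+] scripts/                             
    client.ts                                
    LICENSE                                  
                                             
                                             
                                             
                                             
                                             
                                             
                                             
                                             
                                             
                                             
                                             
                                             
                                             
                                             


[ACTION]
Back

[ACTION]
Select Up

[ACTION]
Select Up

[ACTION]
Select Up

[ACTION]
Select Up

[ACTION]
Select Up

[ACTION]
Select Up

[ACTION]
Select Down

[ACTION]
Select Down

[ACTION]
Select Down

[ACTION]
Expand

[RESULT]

  [-] repo/                                  
    worker.c                                 
    package.json                             
  > [-] scripts/                             
      [+] models/                            
      Makefile                               
      logger.js                              
    client.ts                                
    LICENSE                                  
                                             
                                             
                                             
                                             
                                             
                                             
                                             
                                             
                                             
                                             
                                             
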